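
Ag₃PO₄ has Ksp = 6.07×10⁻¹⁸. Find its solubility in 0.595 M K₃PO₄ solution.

7.23×10⁻⁷ M

Ag₃PO₄(s) ⇌ 3 Ag⁺(aq) + PO₄³⁻(aq)
With PO₄³⁻ already at 0.595 M and s small, take [PO₄³⁻] ≈ 0.595 M and [Ag⁺] = 3s.
Ksp = [Ag⁺]^3[PO₄³⁻] = (3s)^3(0.595)
(3s)^3 = 6.07×10⁻¹⁸ / (0.595) = 1.02×10⁻¹⁷
s = 7.23×10⁻⁷ M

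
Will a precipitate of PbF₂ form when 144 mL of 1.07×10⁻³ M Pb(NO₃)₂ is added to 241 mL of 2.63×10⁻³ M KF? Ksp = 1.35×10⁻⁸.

Total volume after mixing = 144 + 241 = 385 mL.
[Pb²⁺] = (1.07×10⁻³)(144)/385 = 4.00×10⁻⁴ M
[F⁻] = (2.63×10⁻³)(241)/385 = 1.65×10⁻³ M
Q = [Pb²⁺][F⁻]^2 = 1.08×10⁻⁹
Q < Ksp (1.08×10⁻⁹ vs 1.35×10⁻⁸); the solution remains unsaturated and no precipitate forms.

No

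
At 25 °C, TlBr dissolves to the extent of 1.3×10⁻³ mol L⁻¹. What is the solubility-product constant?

TlBr(s) ⇌ Tl⁺(aq) + Br⁻(aq)
Let s be the molar solubility. Then [Tl⁺] = s and [Br⁻] = s.
Ksp = [Tl⁺][Br⁻] = s · s = s^2
Ksp = (1.3×10⁻³)^2 = 1.7×10⁻⁶

Ksp = 1.7×10⁻⁶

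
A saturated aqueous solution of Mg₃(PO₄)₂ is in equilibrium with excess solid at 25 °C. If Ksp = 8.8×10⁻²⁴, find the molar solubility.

Mg₃(PO₄)₂(s) ⇌ 3 Mg²⁺(aq) + 2 PO₄³⁻(aq)
For each mole of Mg₃(PO₄)₂ that dissolves per liter, [Mg²⁺] = 3s and [PO₄³⁻] = 2s; let s denote this solubility.
Ksp = [Mg²⁺]^3[PO₄³⁻]^2 = (3s)^3 · (2s)^2 = 108s^5
108s^5 = 8.8×10⁻²⁴  ⇒  s^5 = 8.1×10⁻²⁶
s = 9.6×10⁻⁶ M

9.6×10⁻⁶ M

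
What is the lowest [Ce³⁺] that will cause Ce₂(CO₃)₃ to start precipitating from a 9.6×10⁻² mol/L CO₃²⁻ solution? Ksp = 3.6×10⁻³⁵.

Precipitation begins when Q = Ksp.
Ce₂(CO₃)₃(s) ⇌ 2 Ce³⁺(aq) + 3 CO₃²⁻(aq)
Ksp = [Ce³⁺]^2[CO₃²⁻]^3 = [Ce³⁺]^2(9.6×10⁻²)^3
[Ce³⁺]^2 = 3.6×10⁻³⁵ / (9.6×10⁻²)^3 = 4.1×10⁻³²
[Ce³⁺] = 2.0×10⁻¹⁶ mol/L

2.0×10⁻¹⁶ M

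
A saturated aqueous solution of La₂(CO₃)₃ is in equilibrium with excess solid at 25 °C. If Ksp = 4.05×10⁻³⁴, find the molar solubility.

8.22×10⁻⁸ M

La₂(CO₃)₃(s) ⇌ 2 La³⁺(aq) + 3 CO₃²⁻(aq)
Call the molar solubility s, so that [La³⁺] = 2s and [CO₃²⁻] = 3s.
Ksp = [La³⁺]^2[CO₃²⁻]^3 = (2s)^2 · (3s)^3 = 108s^5
108s^5 = 4.05×10⁻³⁴  ⇒  s^5 = 3.75×10⁻³⁶
s = 8.22×10⁻⁸ mol/L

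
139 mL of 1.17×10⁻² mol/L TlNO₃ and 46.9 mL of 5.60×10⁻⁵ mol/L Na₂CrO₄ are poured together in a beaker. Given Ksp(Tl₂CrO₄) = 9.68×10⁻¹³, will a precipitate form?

The combined volume is 185.9 mL.
[Tl⁺] = (1.17×10⁻²)(139)/185.9 = 8.75×10⁻³ mol/L
[CrO₄²⁻] = (5.60×10⁻⁵)(46.9)/185.9 = 1.41×10⁻⁵ mol/L
Q = [Tl⁺]^2[CrO₄²⁻] = 1.08×10⁻⁹
Since Q (1.08×10⁻⁹) exceeds Ksp (9.68×10⁻¹³), Tl₂CrO₄ will precipitate.

Yes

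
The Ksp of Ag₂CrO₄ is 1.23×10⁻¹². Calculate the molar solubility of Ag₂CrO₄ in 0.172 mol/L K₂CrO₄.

1.34×10⁻⁶ M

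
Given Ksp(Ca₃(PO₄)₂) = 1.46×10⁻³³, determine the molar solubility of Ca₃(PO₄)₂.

Ca₃(PO₄)₂(s) ⇌ 3 Ca²⁺(aq) + 2 PO₄³⁻(aq)
If s mol/L of Ca₃(PO₄)₂ dissolves, [Ca²⁺] = 3s and [PO₄³⁻] = 2s.
Ksp = [Ca²⁺]^3[PO₄³⁻]^2 = (3s)^3 · (2s)^2 = 108s^5
108s^5 = 1.46×10⁻³³  ⇒  s^5 = 1.35×10⁻³⁵
s = 1.06×10⁻⁷ mol/L

1.06×10⁻⁷ M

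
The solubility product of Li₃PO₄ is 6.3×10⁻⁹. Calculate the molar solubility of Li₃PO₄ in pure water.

3.9×10⁻³ M

Li₃PO₄(s) ⇌ 3 Li⁺(aq) + PO₄³⁻(aq)
For each mole of Li₃PO₄ that dissolves per liter, [Li⁺] = 3s and [PO₄³⁻] = s; let s denote this solubility.
Ksp = [Li⁺]^3[PO₄³⁻] = (3s)^3 · s = 27s^4
27s^4 = 6.3×10⁻⁹  ⇒  s^4 = 2.3×10⁻¹⁰
s = 3.9×10⁻³ mol/L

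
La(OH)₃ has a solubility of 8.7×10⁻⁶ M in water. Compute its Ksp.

Ksp = 1.5×10⁻¹⁹

La(OH)₃(s) ⇌ La³⁺(aq) + 3 OH⁻(aq)
Call the molar solubility s, so that [La³⁺] = s and [OH⁻] = 3s.
Ksp = [La³⁺][OH⁻]^3 = s · (3s)^3 = 27s^4
Ksp = 27 × (8.7×10⁻⁶)^4 = 1.5×10⁻¹⁹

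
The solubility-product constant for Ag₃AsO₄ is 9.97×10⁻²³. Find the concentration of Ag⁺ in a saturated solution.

4.16×10⁻⁶ M

Ag₃AsO₄(s) ⇌ 3 Ag⁺(aq) + AsO₄³⁻(aq)
Call the molar solubility s, so that [Ag⁺] = 3s and [AsO₄³⁻] = s.
Ksp = [Ag⁺]^3[AsO₄³⁻] = (3s)^3 · s = 27s^4 = 9.97×10⁻²³
s = 1.39×10⁻⁶ M
[Ag⁺] = 3s = 4.16×10⁻⁶ M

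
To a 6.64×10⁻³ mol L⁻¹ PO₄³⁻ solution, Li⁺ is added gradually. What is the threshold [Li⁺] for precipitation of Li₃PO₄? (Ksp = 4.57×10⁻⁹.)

8.83×10⁻³ M

Each salt precipitates once Q = Ksp for that salt.
Li₃PO₄(s) ⇌ 3 Li⁺(aq) + PO₄³⁻(aq)
Ksp = [Li⁺]^3[PO₄³⁻] = [Li⁺]^3(6.64×10⁻³)
[Li⁺]^3 = 4.57×10⁻⁹ / (6.64×10⁻³) = 6.88×10⁻⁷
[Li⁺] = 8.83×10⁻³ mol L⁻¹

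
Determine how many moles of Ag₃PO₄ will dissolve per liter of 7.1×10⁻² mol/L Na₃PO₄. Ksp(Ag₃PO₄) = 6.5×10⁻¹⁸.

1.5×10⁻⁶ M

Ag₃PO₄(s) ⇌ 3 Ag⁺(aq) + PO₄³⁻(aq)
With PO₄³⁻ already at 7.1×10⁻² mol/L and s small, take [PO₄³⁻] ≈ 7.1×10⁻² mol/L and [Ag⁺] = 3s.
Ksp = [Ag⁺]^3[PO₄³⁻] = (3s)^3(7.1×10⁻²)
(3s)^3 = 6.5×10⁻¹⁸ / (7.1×10⁻²) = 9.2×10⁻¹⁷
s = 1.5×10⁻⁶ mol/L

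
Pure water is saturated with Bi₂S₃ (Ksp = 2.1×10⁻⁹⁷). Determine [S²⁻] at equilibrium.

5.4×10⁻²⁰ M

Bi₂S₃(s) ⇌ 2 Bi³⁺(aq) + 3 S²⁻(aq)
For each mole of Bi₂S₃ that dissolves per liter, [Bi³⁺] = 2s and [S²⁻] = 3s; let s denote this solubility.
Ksp = [Bi³⁺]^2[S²⁻]^3 = (2s)^2 · (3s)^3 = 108s^5 = 2.1×10⁻⁹⁷
s = 1.8×10⁻²⁰ mol L⁻¹
[S²⁻] = 3s = 5.4×10⁻²⁰ mol L⁻¹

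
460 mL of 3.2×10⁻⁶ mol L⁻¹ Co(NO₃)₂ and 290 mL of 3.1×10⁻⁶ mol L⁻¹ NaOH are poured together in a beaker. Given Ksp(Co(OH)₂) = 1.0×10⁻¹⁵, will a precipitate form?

No

After mixing, V = 460 mL + 290 mL = 750 mL.
[Co²⁺] = (3.2×10⁻⁶)(460)/750 = 2.0×10⁻⁶ mol L⁻¹
[OH⁻] = (3.1×10⁻⁶)(290)/750 = 1.2×10⁻⁶ mol L⁻¹
Q = [Co²⁺][OH⁻]^2 = 2.8×10⁻¹⁸
Q = 2.8×10⁻¹⁸ < Ksp = 1.0×10⁻¹⁵, so the solution is unsaturated and no precipitate forms.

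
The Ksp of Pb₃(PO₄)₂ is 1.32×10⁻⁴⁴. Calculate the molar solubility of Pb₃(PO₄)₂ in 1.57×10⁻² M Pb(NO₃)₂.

2.92×10⁻²⁰ M

Pb₃(PO₄)₂(s) ⇌ 3 Pb²⁺(aq) + 2 PO₄³⁻(aq)
The solution already contains Pb²⁺ at 1.57×10⁻² M. Let s be the molar solubility of Pb₃(PO₄)₂.
[Pb²⁺] ≈ 1.57×10⁻² M (common ion dominates); [PO₄³⁻] = 2s.
Ksp = [Pb²⁺]^3[PO₄³⁻]^2 = (1.57×10⁻²)^3(2s)^2
(2s)^2 = 1.32×10⁻⁴⁴ / (1.57×10⁻²)^3 = 3.41×10⁻³⁹
s = 2.92×10⁻²⁰ M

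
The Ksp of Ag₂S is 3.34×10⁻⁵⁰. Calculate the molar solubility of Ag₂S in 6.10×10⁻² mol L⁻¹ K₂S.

Ag₂S(s) ⇌ 2 Ag⁺(aq) + S²⁻(aq)
Let s be the solubility of Ag₂S here. The common ion gives [S²⁻] ≈ 6.10×10⁻² mol L⁻¹, and [Ag⁺] = 2s.
Ksp = [Ag⁺]^2[S²⁻] = (2s)^2(6.10×10⁻²)
(2s)^2 = 3.34×10⁻⁵⁰ / (6.10×10⁻²) = 5.48×10⁻⁴⁹
s = 3.70×10⁻²⁵ mol L⁻¹

3.70×10⁻²⁵ M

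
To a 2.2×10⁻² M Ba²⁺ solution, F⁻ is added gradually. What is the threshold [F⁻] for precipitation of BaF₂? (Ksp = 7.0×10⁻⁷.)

The threshold for precipitation is Q = Ksp.
BaF₂(s) ⇌ Ba²⁺(aq) + 2 F⁻(aq)
Ksp = [Ba²⁺][F⁻]^2 = [F⁻]^2(2.2×10⁻²)
[F⁻]^2 = 7.0×10⁻⁷ / (2.2×10⁻²) = 3.2×10⁻⁵
[F⁻] = 5.6×10⁻³ M

5.6×10⁻³ M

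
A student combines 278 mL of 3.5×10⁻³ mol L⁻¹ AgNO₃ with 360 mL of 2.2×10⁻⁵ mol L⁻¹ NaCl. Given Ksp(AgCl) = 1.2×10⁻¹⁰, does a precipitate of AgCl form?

Yes

The combined volume is 638 mL.
[Ag⁺] = (3.5×10⁻³)(278)/638 = 1.5×10⁻³ mol L⁻¹
[Cl⁻] = (2.2×10⁻⁵)(360)/638 = 1.2×10⁻⁵ mol L⁻¹
Q = [Ag⁺][Cl⁻] = 1.9×10⁻⁸
Because Q > Ksp (1.9×10⁻⁸ vs 1.2×10⁻¹⁰), a precipitate of AgCl forms.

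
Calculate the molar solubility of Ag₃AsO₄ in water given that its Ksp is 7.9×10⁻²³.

1.3×10⁻⁶ M

Ag₃AsO₄(s) ⇌ 3 Ag⁺(aq) + AsO₄³⁻(aq)
If s mol/L of Ag₃AsO₄ dissolves, [Ag⁺] = 3s and [AsO₄³⁻] = s.
Ksp = [Ag⁺]^3[AsO₄³⁻] = (3s)^3 · s = 27s^4
27s^4 = 7.9×10⁻²³  ⇒  s^4 = 2.9×10⁻²⁴
s = 1.3×10⁻⁶ mol L⁻¹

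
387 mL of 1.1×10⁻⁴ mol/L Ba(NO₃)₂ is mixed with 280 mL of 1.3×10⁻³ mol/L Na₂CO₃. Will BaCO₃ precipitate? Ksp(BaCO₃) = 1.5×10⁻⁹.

Yes

After mixing, V = 387 mL + 280 mL = 667 mL.
[Ba²⁺] = (1.1×10⁻⁴)(387)/667 = 6.4×10⁻⁵ mol/L
[CO₃²⁻] = (1.3×10⁻³)(280)/667 = 5.5×10⁻⁴ mol/L
Q = [Ba²⁺][CO₃²⁻] = 3.5×10⁻⁸
Since Q (3.5×10⁻⁸) exceeds Ksp (1.5×10⁻⁹), BaCO₃ will precipitate.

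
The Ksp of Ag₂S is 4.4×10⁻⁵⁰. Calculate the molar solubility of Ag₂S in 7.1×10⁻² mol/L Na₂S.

3.9×10⁻²⁵ M

Ag₂S(s) ⇌ 2 Ag⁺(aq) + S²⁻(aq)
S²⁻ is already present at 7.1×10⁻² mol/L. If s mol/L of Ag₂S dissolves, [Ag⁺] = 2s while [S²⁻] ≈ 7.1×10⁻² mol/L.
Ksp = [Ag⁺]^2[S²⁻] = (2s)^2(7.1×10⁻²)
(2s)^2 = 4.4×10⁻⁵⁰ / (7.1×10⁻²) = 6.2×10⁻⁴⁹
s = 3.9×10⁻²⁵ mol/L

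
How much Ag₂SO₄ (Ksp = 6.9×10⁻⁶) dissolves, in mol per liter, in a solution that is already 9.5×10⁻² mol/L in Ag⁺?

7.6×10⁻⁴ M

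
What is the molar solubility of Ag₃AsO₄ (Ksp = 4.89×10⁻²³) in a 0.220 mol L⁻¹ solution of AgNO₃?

4.59×10⁻²¹ M

Ag₃AsO₄(s) ⇌ 3 Ag⁺(aq) + AsO₄³⁻(aq)
Let s be the solubility of Ag₃AsO₄ here. The common ion gives [Ag⁺] ≈ 0.220 mol L⁻¹, and [AsO₄³⁻] = s.
Ksp = [Ag⁺]^3[AsO₄³⁻] = (0.220)^3s
s = 4.89×10⁻²³ / (0.220)^3 = 4.59×10⁻²¹
s = 4.59×10⁻²¹ mol L⁻¹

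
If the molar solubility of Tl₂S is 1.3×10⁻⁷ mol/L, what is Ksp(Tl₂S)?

Ksp = 8.8×10⁻²¹

Tl₂S(s) ⇌ 2 Tl⁺(aq) + S²⁻(aq)
Call the molar solubility s, so that [Tl⁺] = 2s and [S²⁻] = s.
Ksp = [Tl⁺]^2[S²⁻] = (2s)^2 · s = 4s^3
Ksp = 4 × (1.3×10⁻⁷)^3 = 8.8×10⁻²¹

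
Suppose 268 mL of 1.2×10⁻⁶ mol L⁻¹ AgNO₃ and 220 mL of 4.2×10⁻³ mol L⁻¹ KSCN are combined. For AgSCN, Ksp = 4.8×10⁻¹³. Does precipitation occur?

Total volume after mixing = 268 + 220 = 488 mL.
[Ag⁺] = (1.2×10⁻⁶)(268)/488 = 6.6×10⁻⁷ mol L⁻¹
[SCN⁻] = (4.2×10⁻³)(220)/488 = 1.9×10⁻³ mol L⁻¹
Q = [Ag⁺][SCN⁻] = 1.2×10⁻⁹
Q = 1.2×10⁻⁹ > Ksp = 4.8×10⁻¹³, so the solution is supersaturated and AgSCN precipitates.

Yes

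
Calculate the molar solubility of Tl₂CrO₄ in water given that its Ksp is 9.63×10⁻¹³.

Tl₂CrO₄(s) ⇌ 2 Tl⁺(aq) + CrO₄²⁻(aq)
If s mol/L of Tl₂CrO₄ dissolves, [Tl⁺] = 2s and [CrO₄²⁻] = s.
Ksp = [Tl⁺]^2[CrO₄²⁻] = (2s)^2 · s = 4s^3
4s^3 = 9.63×10⁻¹³  ⇒  s^3 = 2.41×10⁻¹³
Taking the 3rd root, s = 6.22×10⁻⁵ mol L⁻¹.

6.22×10⁻⁵ M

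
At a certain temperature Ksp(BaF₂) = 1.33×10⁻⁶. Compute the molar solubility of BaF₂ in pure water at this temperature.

BaF₂(s) ⇌ Ba²⁺(aq) + 2 F⁻(aq)
Let s be the molar solubility. Then [Ba²⁺] = s and [F⁻] = 2s.
Ksp = [Ba²⁺][F⁻]^2 = s · (2s)^2 = 4s^3
4s^3 = 1.33×10⁻⁶  ⇒  s^3 = 3.33×10⁻⁷
s = (3.33×10⁻⁷)^(1/3) = 6.93×10⁻³ mol L⁻¹

6.93×10⁻³ M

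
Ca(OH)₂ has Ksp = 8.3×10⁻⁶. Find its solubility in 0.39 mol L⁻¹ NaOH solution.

Ca(OH)₂(s) ⇌ Ca²⁺(aq) + 2 OH⁻(aq)
The solution already contains OH⁻ at 0.39 mol L⁻¹. Let s be the molar solubility of Ca(OH)₂.
[OH⁻] ≈ 0.39 mol L⁻¹ (common ion dominates); [Ca²⁺] = s.
Ksp = [Ca²⁺][OH⁻]^2 = s(0.39)^2
s = 8.3×10⁻⁶ / (0.39)^2 = 5.5×10⁻⁵
s = 5.5×10⁻⁵ mol L⁻¹

5.5×10⁻⁵ M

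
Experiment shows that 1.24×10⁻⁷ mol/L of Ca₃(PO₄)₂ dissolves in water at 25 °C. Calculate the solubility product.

Ksp = 3.17×10⁻³³

Ca₃(PO₄)₂(s) ⇌ 3 Ca²⁺(aq) + 2 PO₄³⁻(aq)
Let s be the molar solubility. Then [Ca²⁺] = 3s and [PO₄³⁻] = 2s.
Ksp = [Ca²⁺]^3[PO₄³⁻]^2 = (3s)^3 · (2s)^2 = 108s^5
Ksp = 108 × (1.24×10⁻⁷)^5 = 3.17×10⁻³³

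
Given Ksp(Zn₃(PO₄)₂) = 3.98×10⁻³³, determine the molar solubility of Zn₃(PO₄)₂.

1.30×10⁻⁷ M

Zn₃(PO₄)₂(s) ⇌ 3 Zn²⁺(aq) + 2 PO₄³⁻(aq)
If s mol/L of Zn₃(PO₄)₂ dissolves, [Zn²⁺] = 3s and [PO₄³⁻] = 2s.
Ksp = [Zn²⁺]^3[PO₄³⁻]^2 = (3s)^3 · (2s)^2 = 108s^5
108s^5 = 3.98×10⁻³³  ⇒  s^5 = 3.69×10⁻³⁵
Taking the 5th root, s = 1.30×10⁻⁷ mol/L.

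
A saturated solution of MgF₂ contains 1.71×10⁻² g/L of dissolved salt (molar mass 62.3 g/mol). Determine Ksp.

s = (1.71×10⁻² g L⁻¹)/(62.3 g mol⁻¹) = 2.7448×10⁻⁴ M
MgF₂(s) ⇌ Mg²⁺(aq) + 2 F⁻(aq)
Let s be the molar solubility. Then [Mg²⁺] = s and [F⁻] = 2s.
Ksp = [Mg²⁺][F⁻]^2 = s · (2s)^2 = 4s^3
Ksp = 4 × (2.7448×10⁻⁴)^3 = 8.27×10⁻¹¹

Ksp = 8.27×10⁻¹¹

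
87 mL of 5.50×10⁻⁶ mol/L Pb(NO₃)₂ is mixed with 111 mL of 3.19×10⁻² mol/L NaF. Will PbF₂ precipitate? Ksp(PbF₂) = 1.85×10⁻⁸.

No

After mixing, V = 87 mL + 111 mL = 198 mL.
[Pb²⁺] = (5.50×10⁻⁶)(87)/198 = 2.42×10⁻⁶ mol/L
[F⁻] = (3.19×10⁻²)(111)/198 = 1.79×10⁻² mol/L
Q = [Pb²⁺][F⁻]^2 = 7.73×10⁻¹⁰
Q = 7.73×10⁻¹⁰ < Ksp = 1.85×10⁻⁸, so the solution is unsaturated and no precipitate forms.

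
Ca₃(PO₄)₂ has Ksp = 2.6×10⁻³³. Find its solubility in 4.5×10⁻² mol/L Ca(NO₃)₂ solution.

2.7×10⁻¹⁵ M

Ca₃(PO₄)₂(s) ⇌ 3 Ca²⁺(aq) + 2 PO₄³⁻(aq)
Let s be the solubility of Ca₃(PO₄)₂ here. The common ion gives [Ca²⁺] ≈ 4.5×10⁻² mol/L, and [PO₄³⁻] = 2s.
Ksp = [Ca²⁺]^3[PO₄³⁻]^2 = (4.5×10⁻²)^3(2s)^2
(2s)^2 = 2.6×10⁻³³ / (4.5×10⁻²)^3 = 2.9×10⁻²⁹
s = 2.7×10⁻¹⁵ mol/L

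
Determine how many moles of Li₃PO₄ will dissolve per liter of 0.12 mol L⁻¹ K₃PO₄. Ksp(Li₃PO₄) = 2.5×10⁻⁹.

9.2×10⁻⁴ M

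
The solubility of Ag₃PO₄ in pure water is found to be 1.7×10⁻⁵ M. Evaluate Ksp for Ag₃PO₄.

Ag₃PO₄(s) ⇌ 3 Ag⁺(aq) + PO₄³⁻(aq)
If s mol/L of Ag₃PO₄ dissolves, [Ag⁺] = 3s and [PO₄³⁻] = s.
Ksp = [Ag⁺]^3[PO₄³⁻] = (3s)^3 · s = 27s^4
Ksp = 27 × (1.7×10⁻⁵)^4 = 2.3×10⁻¹⁸

Ksp = 2.3×10⁻¹⁸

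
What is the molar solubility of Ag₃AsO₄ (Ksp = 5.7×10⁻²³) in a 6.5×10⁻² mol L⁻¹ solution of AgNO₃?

2.1×10⁻¹⁹ M

Ag₃AsO₄(s) ⇌ 3 Ag⁺(aq) + AsO₄³⁻(aq)
Let s be the solubility of Ag₃AsO₄ here. The common ion gives [Ag⁺] ≈ 6.5×10⁻² mol L⁻¹, and [AsO₄³⁻] = s.
Ksp = [Ag⁺]^3[AsO₄³⁻] = (6.5×10⁻²)^3s
s = 5.7×10⁻²³ / (6.5×10⁻²)^3 = 2.1×10⁻¹⁹
s = 2.1×10⁻¹⁹ mol L⁻¹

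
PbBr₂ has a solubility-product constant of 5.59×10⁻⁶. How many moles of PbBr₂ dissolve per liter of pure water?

1.12×10⁻² M

PbBr₂(s) ⇌ Pb²⁺(aq) + 2 Br⁻(aq)
For each mole of PbBr₂ that dissolves per liter, [Pb²⁺] = s and [Br⁻] = 2s; let s denote this solubility.
Ksp = [Pb²⁺][Br⁻]^2 = s · (2s)^2 = 4s^3
4s^3 = 5.59×10⁻⁶  ⇒  s^3 = 1.40×10⁻⁶
Taking the 3rd root, s = 1.12×10⁻² mol L⁻¹.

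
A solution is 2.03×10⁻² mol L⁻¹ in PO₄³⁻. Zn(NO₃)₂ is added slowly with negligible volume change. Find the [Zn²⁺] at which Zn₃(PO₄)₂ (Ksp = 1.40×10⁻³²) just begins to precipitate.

Precipitation begins when Q = Ksp.
Zn₃(PO₄)₂(s) ⇌ 3 Zn²⁺(aq) + 2 PO₄³⁻(aq)
Ksp = [Zn²⁺]^3[PO₄³⁻]^2 = [Zn²⁺]^3(2.03×10⁻²)^2
[Zn²⁺]^3 = 1.40×10⁻³² / (2.03×10⁻²)^2 = 3.40×10⁻²⁹
[Zn²⁺] = 3.24×10⁻¹⁰ mol L⁻¹

3.24×10⁻¹⁰ M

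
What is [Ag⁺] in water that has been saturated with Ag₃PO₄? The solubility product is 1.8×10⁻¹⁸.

Ag₃PO₄(s) ⇌ 3 Ag⁺(aq) + PO₄³⁻(aq)
If s mol/L of Ag₃PO₄ dissolves, [Ag⁺] = 3s and [PO₄³⁻] = s.
Ksp = [Ag⁺]^3[PO₄³⁻] = (3s)^3 · s = 27s^4 = 1.8×10⁻¹⁸
s = 1.6×10⁻⁵ M
[Ag⁺] = 3s = 4.8×10⁻⁵ M

4.8×10⁻⁵ M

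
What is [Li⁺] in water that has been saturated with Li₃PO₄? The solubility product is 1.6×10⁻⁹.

8.3×10⁻³ M

Li₃PO₄(s) ⇌ 3 Li⁺(aq) + PO₄³⁻(aq)
Call the molar solubility s, so that [Li⁺] = 3s and [PO₄³⁻] = s.
Ksp = [Li⁺]^3[PO₄³⁻] = (3s)^3 · s = 27s^4 = 1.6×10⁻⁹
s = 2.8×10⁻³ mol L⁻¹
[Li⁺] = 3s = 8.3×10⁻³ mol L⁻¹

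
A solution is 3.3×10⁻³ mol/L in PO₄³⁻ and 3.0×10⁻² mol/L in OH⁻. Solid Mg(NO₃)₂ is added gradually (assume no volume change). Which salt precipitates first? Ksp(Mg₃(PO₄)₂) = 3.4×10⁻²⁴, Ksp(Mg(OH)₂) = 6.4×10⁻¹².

Each salt precipitates once Q = Ksp for that salt.
For Mg₃(PO₄)₂: [Mg²⁺] = (Ksp/[PO₄³⁻]^2)^(1/3) = 6.8×10⁻⁷ mol/L
For Mg(OH)₂: [Mg²⁺] = (Ksp/[OH⁻]^2) = 7.1×10⁻⁹ mol/L
Since Mg(OH)₂ needs less Mg²⁺ to reach saturation, it precipitates first.

Mg(OH)₂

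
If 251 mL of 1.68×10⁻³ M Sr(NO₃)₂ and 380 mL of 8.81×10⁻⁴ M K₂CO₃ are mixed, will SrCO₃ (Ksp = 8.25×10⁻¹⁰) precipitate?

The combined volume is 631 mL.
[Sr²⁺] = (1.68×10⁻³)(251)/631 = 6.68×10⁻⁴ M
[CO₃²⁻] = (8.81×10⁻⁴)(380)/631 = 5.31×10⁻⁴ M
Q = [Sr²⁺][CO₃²⁻] = 3.55×10⁻⁷
Q = 3.55×10⁻⁷ > Ksp = 8.25×10⁻¹⁰, so the solution is supersaturated and SrCO₃ precipitates.

Yes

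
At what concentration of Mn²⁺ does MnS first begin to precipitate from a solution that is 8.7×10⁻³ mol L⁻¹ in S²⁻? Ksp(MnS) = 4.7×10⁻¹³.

5.4×10⁻¹¹ M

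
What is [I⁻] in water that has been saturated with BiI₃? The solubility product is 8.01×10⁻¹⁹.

3.94×10⁻⁵ M

BiI₃(s) ⇌ Bi³⁺(aq) + 3 I⁻(aq)
Let s be the molar solubility. Then [Bi³⁺] = s and [I⁻] = 3s.
Ksp = [Bi³⁺][I⁻]^3 = s · (3s)^3 = 27s^4 = 8.01×10⁻¹⁹
s = 1.31×10⁻⁵ mol L⁻¹
[I⁻] = 3s = 3.94×10⁻⁵ mol L⁻¹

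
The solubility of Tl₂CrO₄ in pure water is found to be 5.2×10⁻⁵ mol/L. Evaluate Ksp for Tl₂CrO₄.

Ksp = 5.6×10⁻¹³

Tl₂CrO₄(s) ⇌ 2 Tl⁺(aq) + CrO₄²⁻(aq)
With molar solubility s: [Tl⁺] = 2s, [CrO₄²⁻] = s.
Ksp = [Tl⁺]^2[CrO₄²⁻] = (2s)^2 · s = 4s^3
Ksp = 4 × (5.2×10⁻⁵)^3 = 5.6×10⁻¹³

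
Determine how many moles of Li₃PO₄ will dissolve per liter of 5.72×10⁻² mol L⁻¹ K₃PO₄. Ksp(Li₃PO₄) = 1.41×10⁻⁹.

Li₃PO₄(s) ⇌ 3 Li⁺(aq) + PO₄³⁻(aq)
With PO₄³⁻ already at 5.72×10⁻² mol L⁻¹ and s small, take [PO₄³⁻] ≈ 5.72×10⁻² mol L⁻¹ and [Li⁺] = 3s.
Ksp = [Li⁺]^3[PO₄³⁻] = (3s)^3(5.72×10⁻²)
(3s)^3 = 1.41×10⁻⁹ / (5.72×10⁻²) = 2.47×10⁻⁸
s = 9.70×10⁻⁴ mol L⁻¹

9.70×10⁻⁴ M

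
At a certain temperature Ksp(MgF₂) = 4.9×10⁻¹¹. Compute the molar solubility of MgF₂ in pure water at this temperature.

2.3×10⁻⁴ M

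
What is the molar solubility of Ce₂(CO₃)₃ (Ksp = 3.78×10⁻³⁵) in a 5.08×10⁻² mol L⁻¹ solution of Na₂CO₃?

2.68×10⁻¹⁶ M

Ce₂(CO₃)₃(s) ⇌ 2 Ce³⁺(aq) + 3 CO₃²⁻(aq)
The solution already contains CO₃²⁻ at 5.08×10⁻² mol L⁻¹. Let s be the molar solubility of Ce₂(CO₃)₃.
[CO₃²⁻] ≈ 5.08×10⁻² mol L⁻¹ (common ion dominates); [Ce³⁺] = 2s.
Ksp = [Ce³⁺]^2[CO₃²⁻]^3 = (2s)^2(5.08×10⁻²)^3
(2s)^2 = 3.78×10⁻³⁵ / (5.08×10⁻²)^3 = 2.88×10⁻³¹
s = 2.68×10⁻¹⁶ mol L⁻¹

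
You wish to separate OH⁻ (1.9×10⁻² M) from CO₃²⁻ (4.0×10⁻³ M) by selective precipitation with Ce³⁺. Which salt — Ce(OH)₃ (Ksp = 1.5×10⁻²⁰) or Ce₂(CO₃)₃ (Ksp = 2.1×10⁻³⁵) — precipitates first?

Precipitation begins when Q = Ksp.
For Ce(OH)₃: [Ce³⁺] = (Ksp/[OH⁻]^3) = 2.2×10⁻¹⁵ M
For Ce₂(CO₃)₃: [Ce³⁺] = (Ksp/[CO₃²⁻]^3)^(1/2) = 1.8×10⁻¹⁴ M
Ce(OH)₃ requires the lower [Ce³⁺], so it precipitates first.

Ce(OH)₃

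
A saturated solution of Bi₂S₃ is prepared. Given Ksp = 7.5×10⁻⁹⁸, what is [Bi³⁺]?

2.9×10⁻²⁰ M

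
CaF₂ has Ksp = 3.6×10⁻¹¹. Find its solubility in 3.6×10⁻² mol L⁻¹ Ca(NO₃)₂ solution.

1.6×10⁻⁵ M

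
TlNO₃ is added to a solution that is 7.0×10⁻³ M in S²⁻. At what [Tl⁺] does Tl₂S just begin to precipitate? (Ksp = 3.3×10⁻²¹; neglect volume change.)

6.9×10⁻¹⁰ M

Each salt precipitates once Q = Ksp for that salt.
Tl₂S(s) ⇌ 2 Tl⁺(aq) + S²⁻(aq)
Ksp = [Tl⁺]^2[S²⁻] = [Tl⁺]^2(7.0×10⁻³)
[Tl⁺]^2 = 3.3×10⁻²¹ / (7.0×10⁻³) = 4.7×10⁻¹⁹
[Tl⁺] = 6.9×10⁻¹⁰ M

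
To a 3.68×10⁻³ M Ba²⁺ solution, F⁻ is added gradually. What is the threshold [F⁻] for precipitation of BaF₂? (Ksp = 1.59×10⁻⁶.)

2.08×10⁻² M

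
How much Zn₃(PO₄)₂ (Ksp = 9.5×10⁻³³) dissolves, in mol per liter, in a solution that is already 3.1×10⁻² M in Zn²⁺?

Zn₃(PO₄)₂(s) ⇌ 3 Zn²⁺(aq) + 2 PO₄³⁻(aq)
Let s be the solubility of Zn₃(PO₄)₂ here. The common ion gives [Zn²⁺] ≈ 3.1×10⁻² M, and [PO₄³⁻] = 2s.
Ksp = [Zn²⁺]^3[PO₄³⁻]^2 = (3.1×10⁻²)^3(2s)^2
(2s)^2 = 9.5×10⁻³³ / (3.1×10⁻²)^3 = 3.2×10⁻²⁸
s = 8.9×10⁻¹⁵ M

8.9×10⁻¹⁵ M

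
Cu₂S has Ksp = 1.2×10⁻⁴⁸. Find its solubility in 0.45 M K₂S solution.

8.2×10⁻²⁵ M

Cu₂S(s) ⇌ 2 Cu⁺(aq) + S²⁻(aq)
The solution already contains S²⁻ at 0.45 M. Let s be the molar solubility of Cu₂S.
[S²⁻] ≈ 0.45 M (common ion dominates); [Cu⁺] = 2s.
Ksp = [Cu⁺]^2[S²⁻] = (2s)^2(0.45)
(2s)^2 = 1.2×10⁻⁴⁸ / (0.45) = 2.7×10⁻⁴⁸
s = 8.2×10⁻²⁵ M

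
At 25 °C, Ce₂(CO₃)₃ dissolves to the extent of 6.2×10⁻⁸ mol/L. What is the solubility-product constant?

Ksp = 9.9×10⁻³⁵

Ce₂(CO₃)₃(s) ⇌ 2 Ce³⁺(aq) + 3 CO₃²⁻(aq)
With molar solubility s: [Ce³⁺] = 2s, [CO₃²⁻] = 3s.
Ksp = [Ce³⁺]^2[CO₃²⁻]^3 = (2s)^2 · (3s)^3 = 108s^5
Ksp = 108 × (6.2×10⁻⁸)^5 = 9.9×10⁻³⁵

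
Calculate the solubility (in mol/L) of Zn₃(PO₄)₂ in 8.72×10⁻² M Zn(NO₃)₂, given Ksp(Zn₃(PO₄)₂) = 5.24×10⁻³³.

1.41×10⁻¹⁵ M

Zn₃(PO₄)₂(s) ⇌ 3 Zn²⁺(aq) + 2 PO₄³⁻(aq)
The solution already contains Zn²⁺ at 8.72×10⁻² M. Let s be the molar solubility of Zn₃(PO₄)₂.
[Zn²⁺] ≈ 8.72×10⁻² M (common ion dominates); [PO₄³⁻] = 2s.
Ksp = [Zn²⁺]^3[PO₄³⁻]^2 = (8.72×10⁻²)^3(2s)^2
(2s)^2 = 5.24×10⁻³³ / (8.72×10⁻²)^3 = 7.90×10⁻³⁰
s = 1.41×10⁻¹⁵ M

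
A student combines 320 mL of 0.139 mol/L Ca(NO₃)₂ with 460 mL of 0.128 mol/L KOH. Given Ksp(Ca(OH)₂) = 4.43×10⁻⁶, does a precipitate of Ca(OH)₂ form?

Total volume after mixing = 320 + 460 = 780 mL.
[Ca²⁺] = (0.139)(320)/780 = 5.70×10⁻² mol/L
[OH⁻] = (0.128)(460)/780 = 7.55×10⁻² mol/L
Q = [Ca²⁺][OH⁻]^2 = 3.25×10⁻⁴
Since Q (3.25×10⁻⁴) exceeds Ksp (4.43×10⁻⁶), Ca(OH)₂ will precipitate.

Yes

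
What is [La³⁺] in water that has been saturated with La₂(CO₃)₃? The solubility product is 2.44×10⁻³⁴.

La₂(CO₃)₃(s) ⇌ 2 La³⁺(aq) + 3 CO₃²⁻(aq)
If s mol/L of La₂(CO₃)₃ dissolves, [La³⁺] = 2s and [CO₃²⁻] = 3s.
Ksp = [La³⁺]^2[CO₃²⁻]^3 = (2s)^2 · (3s)^3 = 108s^5 = 2.44×10⁻³⁴
s = 7.43×10⁻⁸ mol/L
[La³⁺] = 2s = 1.49×10⁻⁷ mol/L

1.49×10⁻⁷ M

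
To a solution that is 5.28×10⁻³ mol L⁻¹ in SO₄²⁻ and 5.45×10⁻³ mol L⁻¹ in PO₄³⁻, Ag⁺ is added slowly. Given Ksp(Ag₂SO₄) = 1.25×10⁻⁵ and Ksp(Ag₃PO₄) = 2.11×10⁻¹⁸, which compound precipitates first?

Ag₃PO₄

A salt starts to precipitate once the ion product Q reaches its Ksp.
For Ag₂SO₄: [Ag⁺] = (Ksp/[SO₄²⁻])^(1/2) = 4.87×10⁻² mol L⁻¹
For Ag₃PO₄: [Ag⁺] = (Ksp/[PO₄³⁻])^(1/3) = 7.29×10⁻⁶ mol L⁻¹
Ag₃PO₄ requires the lower [Ag⁺], so it precipitates first.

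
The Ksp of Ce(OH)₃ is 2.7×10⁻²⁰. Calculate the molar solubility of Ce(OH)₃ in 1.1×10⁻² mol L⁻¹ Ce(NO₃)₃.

Ce(OH)₃(s) ⇌ Ce³⁺(aq) + 3 OH⁻(aq)
Let s be the solubility of Ce(OH)₃ here. The common ion gives [Ce³⁺] ≈ 1.1×10⁻² mol L⁻¹, and [OH⁻] = 3s.
Ksp = [Ce³⁺][OH⁻]^3 = (1.1×10⁻²)(3s)^3
(3s)^3 = 2.7×10⁻²⁰ / (1.1×10⁻²) = 2.5×10⁻¹⁸
s = 4.5×10⁻⁷ mol L⁻¹

4.5×10⁻⁷ M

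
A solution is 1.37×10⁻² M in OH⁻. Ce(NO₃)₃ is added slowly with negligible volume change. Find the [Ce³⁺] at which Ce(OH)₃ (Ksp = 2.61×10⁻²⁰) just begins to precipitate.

1.02×10⁻¹⁴ M

Precipitation begins when Q = Ksp.
Ce(OH)₃(s) ⇌ Ce³⁺(aq) + 3 OH⁻(aq)
Ksp = [Ce³⁺][OH⁻]^3 = [Ce³⁺](1.37×10⁻²)^3
[Ce³⁺] = 2.61×10⁻²⁰ / (1.37×10⁻²)^3 = 1.02×10⁻¹⁴
[Ce³⁺] = 1.02×10⁻¹⁴ M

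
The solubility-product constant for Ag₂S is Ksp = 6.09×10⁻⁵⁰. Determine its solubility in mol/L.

Ag₂S(s) ⇌ 2 Ag⁺(aq) + S²⁻(aq)
With molar solubility s: [Ag⁺] = 2s, [S²⁻] = s.
Ksp = [Ag⁺]^2[S²⁻] = (2s)^2 · s = 4s^3
4s^3 = 6.09×10⁻⁵⁰  ⇒  s^3 = 1.52×10⁻⁵⁰
Taking the 3rd root, s = 2.48×10⁻¹⁷ mol/L.

2.48×10⁻¹⁷ M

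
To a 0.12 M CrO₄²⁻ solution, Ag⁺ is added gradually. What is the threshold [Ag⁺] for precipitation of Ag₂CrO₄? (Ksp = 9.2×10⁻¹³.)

A salt starts to precipitate once the ion product Q reaches its Ksp.
Ag₂CrO₄(s) ⇌ 2 Ag⁺(aq) + CrO₄²⁻(aq)
Ksp = [Ag⁺]^2[CrO₄²⁻] = [Ag⁺]^2(0.12)
[Ag⁺]^2 = 9.2×10⁻¹³ / (0.12) = 7.7×10⁻¹²
[Ag⁺] = 2.8×10⁻⁶ M

2.8×10⁻⁶ M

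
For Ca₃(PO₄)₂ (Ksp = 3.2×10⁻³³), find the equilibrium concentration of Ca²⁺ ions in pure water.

3.7×10⁻⁷ M

Ca₃(PO₄)₂(s) ⇌ 3 Ca²⁺(aq) + 2 PO₄³⁻(aq)
If s mol/L of Ca₃(PO₄)₂ dissolves, [Ca²⁺] = 3s and [PO₄³⁻] = 2s.
Ksp = [Ca²⁺]^3[PO₄³⁻]^2 = (3s)^3 · (2s)^2 = 108s^5 = 3.2×10⁻³³
s = 1.2×10⁻⁷ mol L⁻¹
[Ca²⁺] = 3s = 3.7×10⁻⁷ mol L⁻¹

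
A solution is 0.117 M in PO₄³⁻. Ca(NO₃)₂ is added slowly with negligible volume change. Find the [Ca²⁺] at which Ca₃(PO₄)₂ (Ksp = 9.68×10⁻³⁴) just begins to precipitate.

4.14×10⁻¹¹ M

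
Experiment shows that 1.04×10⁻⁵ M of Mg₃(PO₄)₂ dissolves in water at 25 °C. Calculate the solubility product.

Ksp = 1.31×10⁻²³

Mg₃(PO₄)₂(s) ⇌ 3 Mg²⁺(aq) + 2 PO₄³⁻(aq)
Let s be the molar solubility. Then [Mg²⁺] = 3s and [PO₄³⁻] = 2s.
Ksp = [Mg²⁺]^3[PO₄³⁻]^2 = (3s)^3 · (2s)^2 = 108s^5
Ksp = 108 × (1.04×10⁻⁵)^5 = 1.31×10⁻²³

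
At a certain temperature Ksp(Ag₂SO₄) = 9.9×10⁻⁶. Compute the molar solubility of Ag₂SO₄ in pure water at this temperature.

1.4×10⁻² M

Ag₂SO₄(s) ⇌ 2 Ag⁺(aq) + SO₄²⁻(aq)
For each mole of Ag₂SO₄ that dissolves per liter, [Ag⁺] = 2s and [SO₄²⁻] = s; let s denote this solubility.
Ksp = [Ag⁺]^2[SO₄²⁻] = (2s)^2 · s = 4s^3
4s^3 = 9.9×10⁻⁶  ⇒  s^3 = 2.5×10⁻⁶
s = (2.5×10⁻⁶)^(1/3) = 1.4×10⁻² mol L⁻¹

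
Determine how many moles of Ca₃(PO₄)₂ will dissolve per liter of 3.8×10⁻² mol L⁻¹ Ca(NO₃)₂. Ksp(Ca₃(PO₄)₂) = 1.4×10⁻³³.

Ca₃(PO₄)₂(s) ⇌ 3 Ca²⁺(aq) + 2 PO₄³⁻(aq)
The solution already contains Ca²⁺ at 3.8×10⁻² mol L⁻¹. Let s be the molar solubility of Ca₃(PO₄)₂.
[Ca²⁺] ≈ 3.8×10⁻² mol L⁻¹ (common ion dominates); [PO₄³⁻] = 2s.
Ksp = [Ca²⁺]^3[PO₄³⁻]^2 = (3.8×10⁻²)^3(2s)^2
(2s)^2 = 1.4×10⁻³³ / (3.8×10⁻²)^3 = 2.6×10⁻²⁹
s = 2.5×10⁻¹⁵ mol L⁻¹

2.5×10⁻¹⁵ M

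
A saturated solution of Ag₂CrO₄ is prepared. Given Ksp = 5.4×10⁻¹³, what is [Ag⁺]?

1.0×10⁻⁴ M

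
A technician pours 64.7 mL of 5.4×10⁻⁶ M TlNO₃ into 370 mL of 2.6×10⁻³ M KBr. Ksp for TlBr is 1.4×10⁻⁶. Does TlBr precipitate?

Total volume after mixing = 64.7 + 370 = 434.7 mL.
[Tl⁺] = (5.4×10⁻⁶)(64.7)/434.7 = 8.0×10⁻⁷ M
[Br⁻] = (2.6×10⁻³)(370)/434.7 = 2.2×10⁻³ M
Q = [Tl⁺][Br⁻] = 1.8×10⁻⁹
Since Q (1.8×10⁻⁹) is less than Ksp (1.4×10⁻⁶), no TlBr precipitates.

No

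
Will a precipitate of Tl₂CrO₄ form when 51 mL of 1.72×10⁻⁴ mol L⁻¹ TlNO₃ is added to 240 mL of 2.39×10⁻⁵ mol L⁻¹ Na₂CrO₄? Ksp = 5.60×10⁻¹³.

After mixing, V = 51 mL + 240 mL = 291 mL.
[Tl⁺] = (1.72×10⁻⁴)(51)/291 = 3.01×10⁻⁵ mol L⁻¹
[CrO₄²⁻] = (2.39×10⁻⁵)(240)/291 = 1.97×10⁻⁵ mol L⁻¹
Q = [Tl⁺]^2[CrO₄²⁻] = 1.79×10⁻¹⁴
Q < Ksp (1.79×10⁻¹⁴ vs 5.60×10⁻¹³); the solution remains unsaturated and no precipitate forms.

No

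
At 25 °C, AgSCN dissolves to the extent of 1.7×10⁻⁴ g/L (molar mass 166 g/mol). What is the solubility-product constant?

Molar solubility s = (1.7×10⁻⁴ g/L) / (166 g/mol) = 1.024×10⁻⁶ mol/L
AgSCN(s) ⇌ Ag⁺(aq) + SCN⁻(aq)
Let s be the molar solubility. Then [Ag⁺] = s and [SCN⁻] = s.
Ksp = [Ag⁺][SCN⁻] = s · s = s^2
Ksp = (1.024×10⁻⁶)^2 = 1.0×10⁻¹²

Ksp = 1.0×10⁻¹²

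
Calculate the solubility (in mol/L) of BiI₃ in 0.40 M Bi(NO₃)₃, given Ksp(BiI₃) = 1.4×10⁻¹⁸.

5.1×10⁻⁷ M

BiI₃(s) ⇌ Bi³⁺(aq) + 3 I⁻(aq)
With Bi³⁺ already at 0.40 M and s small, take [Bi³⁺] ≈ 0.40 M and [I⁻] = 3s.
Ksp = [Bi³⁺][I⁻]^3 = (0.40)(3s)^3
(3s)^3 = 1.4×10⁻¹⁸ / (0.40) = 3.5×10⁻¹⁸
s = 5.1×10⁻⁷ M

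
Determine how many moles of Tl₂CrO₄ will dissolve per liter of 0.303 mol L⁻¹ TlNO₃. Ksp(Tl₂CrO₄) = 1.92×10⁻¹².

Tl₂CrO₄(s) ⇌ 2 Tl⁺(aq) + CrO₄²⁻(aq)
Let s be the solubility of Tl₂CrO₄ here. The common ion gives [Tl⁺] ≈ 0.303 mol L⁻¹, and [CrO₄²⁻] = s.
Ksp = [Tl⁺]^2[CrO₄²⁻] = (0.303)^2s
s = 1.92×10⁻¹² / (0.303)^2 = 2.09×10⁻¹¹
s = 2.09×10⁻¹¹ mol L⁻¹

2.09×10⁻¹¹ M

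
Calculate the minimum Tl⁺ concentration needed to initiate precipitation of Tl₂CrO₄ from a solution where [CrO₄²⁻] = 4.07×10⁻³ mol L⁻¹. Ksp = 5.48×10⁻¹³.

Each salt precipitates once Q = Ksp for that salt.
Tl₂CrO₄(s) ⇌ 2 Tl⁺(aq) + CrO₄²⁻(aq)
Ksp = [Tl⁺]^2[CrO₄²⁻] = [Tl⁺]^2(4.07×10⁻³)
[Tl⁺]^2 = 5.48×10⁻¹³ / (4.07×10⁻³) = 1.35×10⁻¹⁰
[Tl⁺] = 1.16×10⁻⁵ mol L⁻¹

1.16×10⁻⁵ M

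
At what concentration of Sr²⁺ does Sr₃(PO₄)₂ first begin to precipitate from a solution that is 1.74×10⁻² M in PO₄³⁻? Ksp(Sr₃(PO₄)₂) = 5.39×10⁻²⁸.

1.21×10⁻⁸ M

The threshold for precipitation is Q = Ksp.
Sr₃(PO₄)₂(s) ⇌ 3 Sr²⁺(aq) + 2 PO₄³⁻(aq)
Ksp = [Sr²⁺]^3[PO₄³⁻]^2 = [Sr²⁺]^3(1.74×10⁻²)^2
[Sr²⁺]^3 = 5.39×10⁻²⁸ / (1.74×10⁻²)^2 = 1.78×10⁻²⁴
[Sr²⁺] = 1.21×10⁻⁸ M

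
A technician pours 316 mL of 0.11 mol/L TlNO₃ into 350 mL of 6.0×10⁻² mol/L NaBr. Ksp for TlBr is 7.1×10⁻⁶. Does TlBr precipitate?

Yes

Total volume after mixing = 316 + 350 = 666 mL.
[Tl⁺] = (0.11)(316)/666 = 5.2×10⁻² mol/L
[Br⁻] = (6.0×10⁻²)(350)/666 = 3.2×10⁻² mol/L
Q = [Tl⁺][Br⁻] = 1.6×10⁻³
Since Q (1.6×10⁻³) exceeds Ksp (7.1×10⁻⁶), TlBr will precipitate.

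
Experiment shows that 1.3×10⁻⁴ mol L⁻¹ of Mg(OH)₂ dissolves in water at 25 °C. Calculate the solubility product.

Ksp = 8.8×10⁻¹²

Mg(OH)₂(s) ⇌ Mg²⁺(aq) + 2 OH⁻(aq)
With molar solubility s: [Mg²⁺] = s, [OH⁻] = 2s.
Ksp = [Mg²⁺][OH⁻]^2 = s · (2s)^2 = 4s^3
Ksp = 4 × (1.3×10⁻⁴)^3 = 8.8×10⁻¹²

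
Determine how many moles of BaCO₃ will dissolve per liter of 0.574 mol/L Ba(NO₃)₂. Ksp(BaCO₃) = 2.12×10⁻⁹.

3.69×10⁻⁹ M

BaCO₃(s) ⇌ Ba²⁺(aq) + CO₃²⁻(aq)
With Ba²⁺ already at 0.574 mol/L and s small, take [Ba²⁺] ≈ 0.574 mol/L and [CO₃²⁻] = s.
Ksp = [Ba²⁺][CO₃²⁻] = (0.574)s
s = 2.12×10⁻⁹ / (0.574) = 3.69×10⁻⁹
s = 3.69×10⁻⁹ mol/L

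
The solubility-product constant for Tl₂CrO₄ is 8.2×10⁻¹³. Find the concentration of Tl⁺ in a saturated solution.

1.2×10⁻⁴ M

Tl₂CrO₄(s) ⇌ 2 Tl⁺(aq) + CrO₄²⁻(aq)
Call the molar solubility s, so that [Tl⁺] = 2s and [CrO₄²⁻] = s.
Ksp = [Tl⁺]^2[CrO₄²⁻] = (2s)^2 · s = 4s^3 = 8.2×10⁻¹³
s = 5.9×10⁻⁵ mol L⁻¹
[Tl⁺] = 2s = 1.2×10⁻⁴ mol L⁻¹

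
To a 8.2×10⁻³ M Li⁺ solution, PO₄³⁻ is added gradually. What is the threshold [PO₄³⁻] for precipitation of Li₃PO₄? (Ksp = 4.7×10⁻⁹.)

Precipitation of each salt begins when its ion product equals Ksp.
Li₃PO₄(s) ⇌ 3 Li⁺(aq) + PO₄³⁻(aq)
Ksp = [Li⁺]^3[PO₄³⁻] = [PO₄³⁻](8.2×10⁻³)^3
[PO₄³⁻] = 4.7×10⁻⁹ / (8.2×10⁻³)^3 = 8.5×10⁻³
[PO₄³⁻] = 8.5×10⁻³ M

8.5×10⁻³ M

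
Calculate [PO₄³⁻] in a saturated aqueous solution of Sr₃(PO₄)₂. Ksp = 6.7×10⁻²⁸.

2.9×10⁻⁶ M

Sr₃(PO₄)₂(s) ⇌ 3 Sr²⁺(aq) + 2 PO₄³⁻(aq)
If s mol/L of Sr₃(PO₄)₂ dissolves, [Sr²⁺] = 3s and [PO₄³⁻] = 2s.
Ksp = [Sr²⁺]^3[PO₄³⁻]^2 = (3s)^3 · (2s)^2 = 108s^5 = 6.7×10⁻²⁸
s = 1.4×10⁻⁶ mol L⁻¹
[PO₄³⁻] = 2s = 2.9×10⁻⁶ mol L⁻¹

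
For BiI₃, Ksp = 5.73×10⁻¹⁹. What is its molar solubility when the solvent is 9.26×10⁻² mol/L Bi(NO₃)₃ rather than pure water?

6.12×10⁻⁷ M

BiI₃(s) ⇌ Bi³⁺(aq) + 3 I⁻(aq)
The solution already contains Bi³⁺ at 9.26×10⁻² mol/L. Let s be the molar solubility of BiI₃.
[Bi³⁺] ≈ 9.26×10⁻² mol/L (common ion dominates); [I⁻] = 3s.
Ksp = [Bi³⁺][I⁻]^3 = (9.26×10⁻²)(3s)^3
(3s)^3 = 5.73×10⁻¹⁹ / (9.26×10⁻²) = 6.19×10⁻¹⁸
s = 6.12×10⁻⁷ mol/L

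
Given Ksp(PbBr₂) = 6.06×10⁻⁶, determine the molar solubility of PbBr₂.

PbBr₂(s) ⇌ Pb²⁺(aq) + 2 Br⁻(aq)
Call the molar solubility s, so that [Pb²⁺] = s and [Br⁻] = 2s.
Ksp = [Pb²⁺][Br⁻]^2 = s · (2s)^2 = 4s^3
4s^3 = 6.06×10⁻⁶  ⇒  s^3 = 1.52×10⁻⁶
s = (1.52×10⁻⁶)^(1/3) = 1.15×10⁻² mol L⁻¹

1.15×10⁻² M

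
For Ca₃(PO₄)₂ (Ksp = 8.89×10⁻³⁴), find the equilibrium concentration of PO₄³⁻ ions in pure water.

Ca₃(PO₄)₂(s) ⇌ 3 Ca²⁺(aq) + 2 PO₄³⁻(aq)
Call the molar solubility s, so that [Ca²⁺] = 3s and [PO₄³⁻] = 2s.
Ksp = [Ca²⁺]^3[PO₄³⁻]^2 = (3s)^3 · (2s)^2 = 108s^5 = 8.89×10⁻³⁴
s = 9.62×10⁻⁸ mol/L
[PO₄³⁻] = 2s = 1.92×10⁻⁷ mol/L

1.92×10⁻⁷ M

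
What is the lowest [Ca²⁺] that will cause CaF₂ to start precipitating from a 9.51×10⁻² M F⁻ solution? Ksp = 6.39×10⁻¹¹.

Precipitation of each salt begins when its ion product equals Ksp.
CaF₂(s) ⇌ Ca²⁺(aq) + 2 F⁻(aq)
Ksp = [Ca²⁺][F⁻]^2 = [Ca²⁺](9.51×10⁻²)^2
[Ca²⁺] = 6.39×10⁻¹¹ / (9.51×10⁻²)^2 = 7.07×10⁻⁹
[Ca²⁺] = 7.07×10⁻⁹ M

7.07×10⁻⁹ M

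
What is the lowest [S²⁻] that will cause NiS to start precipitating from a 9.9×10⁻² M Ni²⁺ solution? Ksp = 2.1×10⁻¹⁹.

2.1×10⁻¹⁸ M

The threshold for precipitation is Q = Ksp.
NiS(s) ⇌ Ni²⁺(aq) + S²⁻(aq)
Ksp = [Ni²⁺][S²⁻] = [S²⁻](9.9×10⁻²)
[S²⁻] = 2.1×10⁻¹⁹ / (9.9×10⁻²) = 2.1×10⁻¹⁸
[S²⁻] = 2.1×10⁻¹⁸ M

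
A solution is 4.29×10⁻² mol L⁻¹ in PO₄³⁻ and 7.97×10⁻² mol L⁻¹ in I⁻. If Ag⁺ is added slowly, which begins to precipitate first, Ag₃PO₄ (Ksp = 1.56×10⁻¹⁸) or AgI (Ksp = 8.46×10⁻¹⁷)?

Precipitation begins when Q = Ksp.
For Ag₃PO₄: [Ag⁺] = (Ksp/[PO₄³⁻])^(1/3) = 3.31×10⁻⁶ mol L⁻¹
For AgI: [Ag⁺] = (Ksp/[I⁻]) = 1.06×10⁻¹⁵ mol L⁻¹
AgI requires the lower [Ag⁺], so it precipitates first.

AgI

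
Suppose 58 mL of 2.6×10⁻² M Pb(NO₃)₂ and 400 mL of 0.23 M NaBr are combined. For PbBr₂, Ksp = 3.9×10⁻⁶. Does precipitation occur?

Yes

After mixing, V = 58 mL + 400 mL = 458 mL.
[Pb²⁺] = (2.6×10⁻²)(58)/458 = 3.3×10⁻³ M
[Br⁻] = (0.23)(400)/458 = 0.20 M
Q = [Pb²⁺][Br⁻]^2 = 1.3×10⁻⁴
Since Q (1.3×10⁻⁴) exceeds Ksp (3.9×10⁻⁶), PbBr₂ will precipitate.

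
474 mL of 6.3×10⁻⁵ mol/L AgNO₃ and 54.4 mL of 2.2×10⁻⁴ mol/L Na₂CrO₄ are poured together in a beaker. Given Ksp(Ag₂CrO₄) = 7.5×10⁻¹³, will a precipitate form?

No

After mixing, V = 474 mL + 54.4 mL = 528.4 mL.
[Ag⁺] = (6.3×10⁻⁵)(474)/528.4 = 5.7×10⁻⁵ mol/L
[CrO₄²⁻] = (2.2×10⁻⁴)(54.4)/528.4 = 2.3×10⁻⁵ mol/L
Q = [Ag⁺]^2[CrO₄²⁻] = 7.2×10⁻¹⁴
Q = 7.2×10⁻¹⁴ < Ksp = 7.5×10⁻¹³, so the solution is unsaturated and no precipitate forms.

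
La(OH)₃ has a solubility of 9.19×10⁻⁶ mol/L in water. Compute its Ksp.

Ksp = 1.93×10⁻¹⁹

La(OH)₃(s) ⇌ La³⁺(aq) + 3 OH⁻(aq)
Call the molar solubility s, so that [La³⁺] = s and [OH⁻] = 3s.
Ksp = [La³⁺][OH⁻]^3 = s · (3s)^3 = 27s^4
Ksp = 27 × (9.19×10⁻⁶)^4 = 1.93×10⁻¹⁹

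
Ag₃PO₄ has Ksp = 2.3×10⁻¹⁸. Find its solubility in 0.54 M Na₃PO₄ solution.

Ag₃PO₄(s) ⇌ 3 Ag⁺(aq) + PO₄³⁻(aq)
The solution already contains PO₄³⁻ at 0.54 M. Let s be the molar solubility of Ag₃PO₄.
[PO₄³⁻] ≈ 0.54 M (common ion dominates); [Ag⁺] = 3s.
Ksp = [Ag⁺]^3[PO₄³⁻] = (3s)^3(0.54)
(3s)^3 = 2.3×10⁻¹⁸ / (0.54) = 4.3×10⁻¹⁸
s = 5.4×10⁻⁷ M

5.4×10⁻⁷ M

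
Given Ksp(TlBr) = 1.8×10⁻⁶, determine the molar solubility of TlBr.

1.3×10⁻³ M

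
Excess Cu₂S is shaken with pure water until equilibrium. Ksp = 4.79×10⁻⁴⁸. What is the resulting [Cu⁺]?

2.12×10⁻¹⁶ M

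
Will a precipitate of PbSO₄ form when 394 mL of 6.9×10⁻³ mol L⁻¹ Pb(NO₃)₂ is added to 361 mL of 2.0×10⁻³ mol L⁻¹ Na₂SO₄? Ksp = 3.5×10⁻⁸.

Yes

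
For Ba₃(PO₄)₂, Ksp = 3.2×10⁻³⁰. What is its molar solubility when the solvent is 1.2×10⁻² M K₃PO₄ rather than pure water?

9.4×10⁻¹⁰ M

Ba₃(PO₄)₂(s) ⇌ 3 Ba²⁺(aq) + 2 PO₄³⁻(aq)
Let s be the solubility of Ba₃(PO₄)₂ here. The common ion gives [PO₄³⁻] ≈ 1.2×10⁻² M, and [Ba²⁺] = 3s.
Ksp = [Ba²⁺]^3[PO₄³⁻]^2 = (3s)^3(1.2×10⁻²)^2
(3s)^3 = 3.2×10⁻³⁰ / (1.2×10⁻²)^2 = 2.2×10⁻²⁶
s = 9.4×10⁻¹⁰ M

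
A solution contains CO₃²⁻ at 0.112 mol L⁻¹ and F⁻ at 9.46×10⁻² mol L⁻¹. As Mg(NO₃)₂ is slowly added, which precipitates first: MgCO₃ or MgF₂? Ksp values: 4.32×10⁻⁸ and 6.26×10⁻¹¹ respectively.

MgF₂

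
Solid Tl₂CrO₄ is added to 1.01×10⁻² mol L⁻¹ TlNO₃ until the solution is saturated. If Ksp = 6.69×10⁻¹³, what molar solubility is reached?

6.56×10⁻⁹ M

Tl₂CrO₄(s) ⇌ 2 Tl⁺(aq) + CrO₄²⁻(aq)
With Tl⁺ already at 1.01×10⁻² mol L⁻¹ and s small, take [Tl⁺] ≈ 1.01×10⁻² mol L⁻¹ and [CrO₄²⁻] = s.
Ksp = [Tl⁺]^2[CrO₄²⁻] = (1.01×10⁻²)^2s
s = 6.69×10⁻¹³ / (1.01×10⁻²)^2 = 6.56×10⁻⁹
s = 6.56×10⁻⁹ mol L⁻¹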